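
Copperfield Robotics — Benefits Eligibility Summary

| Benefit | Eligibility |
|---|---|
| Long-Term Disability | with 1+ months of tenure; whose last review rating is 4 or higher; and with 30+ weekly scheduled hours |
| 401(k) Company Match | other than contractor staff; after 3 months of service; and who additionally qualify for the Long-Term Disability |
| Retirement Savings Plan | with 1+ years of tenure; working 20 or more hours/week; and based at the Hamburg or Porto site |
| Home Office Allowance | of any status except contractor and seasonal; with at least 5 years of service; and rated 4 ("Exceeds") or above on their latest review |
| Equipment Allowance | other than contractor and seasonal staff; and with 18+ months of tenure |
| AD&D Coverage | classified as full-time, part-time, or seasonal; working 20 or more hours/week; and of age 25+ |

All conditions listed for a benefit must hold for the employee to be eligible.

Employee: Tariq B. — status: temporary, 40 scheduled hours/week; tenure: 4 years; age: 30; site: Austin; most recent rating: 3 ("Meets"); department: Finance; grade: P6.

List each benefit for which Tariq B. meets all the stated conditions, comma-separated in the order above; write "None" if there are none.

Equipment Allowance

Long-Term Disability — service 4 years ≥ 1 month (≈30 days) ✓; rating 3 < 4 ✗ → not eligible.
401(k) Company Match — status temporary ✓ (not excluded); service 4 years ≥ 3 months (≈90 days) ✓; not eligible for Long-Term Disability ✗ → not eligible.
Retirement Savings Plan — service 4 years ≥ 1 year ✓; 40 hrs/wk ≥ 20 ✓; site Austin ✗ (not Hamburg or Porto) → not eligible.
Home Office Allowance — status temporary ✓ (not excluded); service 4 years < 5 years ✗ → not eligible.
Equipment Allowance — status temporary ✓ (not excluded); service 4 years ≥ 18 months (≈540 days) ✓ → eligible.
AD&D Coverage — status temporary ✗ (requires full-time, part-time, or seasonal) → not eligible.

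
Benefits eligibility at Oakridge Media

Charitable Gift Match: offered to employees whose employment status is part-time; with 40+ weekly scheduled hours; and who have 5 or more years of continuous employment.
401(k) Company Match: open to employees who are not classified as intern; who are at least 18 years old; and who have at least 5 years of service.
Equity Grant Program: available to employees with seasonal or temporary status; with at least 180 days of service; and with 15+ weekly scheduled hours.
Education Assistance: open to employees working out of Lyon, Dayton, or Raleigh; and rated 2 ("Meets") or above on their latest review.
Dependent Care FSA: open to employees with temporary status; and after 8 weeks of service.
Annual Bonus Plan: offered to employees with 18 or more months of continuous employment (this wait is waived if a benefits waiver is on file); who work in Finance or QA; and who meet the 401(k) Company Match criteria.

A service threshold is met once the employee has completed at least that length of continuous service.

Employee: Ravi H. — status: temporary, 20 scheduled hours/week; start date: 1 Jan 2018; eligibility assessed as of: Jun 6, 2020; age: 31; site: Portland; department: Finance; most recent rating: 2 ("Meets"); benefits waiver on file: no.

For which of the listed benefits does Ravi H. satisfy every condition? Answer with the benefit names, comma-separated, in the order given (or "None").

Equity Grant Program, Dependent Care FSA

Service from 1 Jan 2018 to Jun 6, 2020: 887 days.
Charitable Gift Match — status temporary ✗ (requires part-time) → not eligible.
401(k) Company Match — status temporary ✓ (not excluded); age 31 ≥ 18 ✓; service 887 days < 5 years (≈1825 days) ✗ → not eligible.
Equity Grant Program — status temporary ✓; service 887 days ≥ 180 days ✓; 20 hrs/wk ≥ 15 ✓ → eligible.
Education Assistance — site Portland ✗ (not Lyon, Dayton, or Raleigh) → not eligible.
Dependent Care FSA — status temporary ✓; service 887 days ≥ 8 weeks (≈56 days) ✓ → eligible.
Annual Bonus Plan — no waiver, service 887 days ≥ 18 months (≈540 days) ✓; dept Finance ✓; not eligible for 401(k) Company Match ✗ → not eligible.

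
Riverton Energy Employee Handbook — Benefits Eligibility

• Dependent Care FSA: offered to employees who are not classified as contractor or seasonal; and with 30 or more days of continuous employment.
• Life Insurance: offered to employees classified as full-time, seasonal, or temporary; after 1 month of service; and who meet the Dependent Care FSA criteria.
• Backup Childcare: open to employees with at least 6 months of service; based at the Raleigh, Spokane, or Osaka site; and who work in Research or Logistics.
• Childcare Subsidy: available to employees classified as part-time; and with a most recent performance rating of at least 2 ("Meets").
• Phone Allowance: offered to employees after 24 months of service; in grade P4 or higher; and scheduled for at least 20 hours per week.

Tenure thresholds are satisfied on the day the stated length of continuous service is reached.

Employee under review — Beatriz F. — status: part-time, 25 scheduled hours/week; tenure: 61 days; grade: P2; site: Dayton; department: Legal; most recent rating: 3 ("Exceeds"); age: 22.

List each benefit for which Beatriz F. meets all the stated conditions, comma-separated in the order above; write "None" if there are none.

Dependent Care FSA, Childcare Subsidy

Dependent Care FSA — status part-time ✓ (not excluded); service 61 days ≥ 30 days ✓ → eligible.
Life Insurance — status part-time ✗ (requires full-time, seasonal, or temporary) → not eligible.
Backup Childcare — service 61 days < 6 months (≈180 days) ✗ → not eligible.
Childcare Subsidy — status part-time ✓; rating 3 ≥ 2 ✓ → eligible.
Phone Allowance — service 61 days < 24 months (≈720 days) ✗ → not eligible.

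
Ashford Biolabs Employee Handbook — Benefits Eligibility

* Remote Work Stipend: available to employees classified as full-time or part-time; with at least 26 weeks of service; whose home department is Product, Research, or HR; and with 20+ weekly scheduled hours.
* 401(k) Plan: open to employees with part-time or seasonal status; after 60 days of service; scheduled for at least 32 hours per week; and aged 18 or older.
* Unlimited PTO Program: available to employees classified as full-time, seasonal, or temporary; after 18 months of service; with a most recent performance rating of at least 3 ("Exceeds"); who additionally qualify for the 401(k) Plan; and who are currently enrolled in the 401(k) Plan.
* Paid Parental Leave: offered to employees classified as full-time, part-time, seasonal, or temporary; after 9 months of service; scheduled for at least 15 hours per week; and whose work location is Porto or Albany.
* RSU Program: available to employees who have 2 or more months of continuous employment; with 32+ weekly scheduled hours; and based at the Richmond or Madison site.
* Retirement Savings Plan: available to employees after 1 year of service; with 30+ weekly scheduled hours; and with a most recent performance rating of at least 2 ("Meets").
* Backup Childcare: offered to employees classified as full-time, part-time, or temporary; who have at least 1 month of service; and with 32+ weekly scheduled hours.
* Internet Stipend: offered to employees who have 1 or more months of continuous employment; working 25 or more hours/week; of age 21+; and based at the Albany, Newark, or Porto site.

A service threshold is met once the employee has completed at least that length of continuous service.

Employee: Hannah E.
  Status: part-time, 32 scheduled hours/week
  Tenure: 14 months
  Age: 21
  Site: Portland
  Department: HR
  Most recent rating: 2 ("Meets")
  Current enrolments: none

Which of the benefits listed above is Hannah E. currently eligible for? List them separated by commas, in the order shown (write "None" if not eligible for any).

Remote Work Stipend, 401(k) Plan, Retirement Savings Plan, Backup Childcare

Remote Work Stipend — status part-time ✓; service 14 months ≥ 26 weeks (≈182 days) ✓; dept HR ✓; 32 hrs/wk ≥ 20 ✓ → eligible.
401(k) Plan — status part-time ✓; service 14 months ≥ 60 days ✓; 32 hrs/wk ≥ 32 ✓; age 21 ≥ 18 ✓ → eligible.
Unlimited PTO Program — status part-time ✗ (requires full-time, seasonal, or temporary) → not eligible.
Paid Parental Leave — status part-time ✓; service 14 months ≥ 9 months ✓; 32 hrs/wk ≥ 15 ✓; site Portland ✗ (not Porto or Albany) → not eligible.
RSU Program — service 14 months ≥ 2 months ✓; 32 hrs/wk ≥ 32 ✓; site Portland ✗ (not Richmond or Madison) → not eligible.
Retirement Savings Plan — service 14 months ≥ 1 year (≈365 days) ✓; 32 hrs/wk ≥ 30 ✓; rating 2 ≥ 2 ✓ → eligible.
Backup Childcare — status part-time ✓; service 14 months ≥ 1 month ✓; 32 hrs/wk ≥ 32 ✓ → eligible.
Internet Stipend — service 14 months ≥ 1 month ✓; 32 hrs/wk ≥ 25 ✓; age 21 ≥ 21 ✓; site Portland ✗ (not Albany, Newark, or Porto) → not eligible.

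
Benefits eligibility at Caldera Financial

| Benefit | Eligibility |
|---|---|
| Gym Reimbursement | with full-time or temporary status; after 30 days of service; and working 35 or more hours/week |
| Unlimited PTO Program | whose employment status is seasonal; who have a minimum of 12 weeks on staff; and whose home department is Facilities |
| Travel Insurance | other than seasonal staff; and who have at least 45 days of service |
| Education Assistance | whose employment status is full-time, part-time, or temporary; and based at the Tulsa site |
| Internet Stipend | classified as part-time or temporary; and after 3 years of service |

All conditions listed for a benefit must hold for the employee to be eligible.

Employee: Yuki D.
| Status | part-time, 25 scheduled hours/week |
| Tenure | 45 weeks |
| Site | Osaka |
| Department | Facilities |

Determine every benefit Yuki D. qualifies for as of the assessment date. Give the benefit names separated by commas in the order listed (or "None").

Gym Reimbursement — status part-time ✗ (requires full-time or temporary) → not eligible.
Unlimited PTO Program — status part-time ✗ (requires seasonal) → not eligible.
Travel Insurance — status part-time ✓ (not excluded); service 45 weeks ≥ 45 days ✓ → eligible.
Education Assistance — status part-time ✓; site Osaka ✗ (not Tulsa) → not eligible.
Internet Stipend — status part-time ✓; service 45 weeks < 3 years (≈1095 days) ✗ → not eligible.

Travel Insurance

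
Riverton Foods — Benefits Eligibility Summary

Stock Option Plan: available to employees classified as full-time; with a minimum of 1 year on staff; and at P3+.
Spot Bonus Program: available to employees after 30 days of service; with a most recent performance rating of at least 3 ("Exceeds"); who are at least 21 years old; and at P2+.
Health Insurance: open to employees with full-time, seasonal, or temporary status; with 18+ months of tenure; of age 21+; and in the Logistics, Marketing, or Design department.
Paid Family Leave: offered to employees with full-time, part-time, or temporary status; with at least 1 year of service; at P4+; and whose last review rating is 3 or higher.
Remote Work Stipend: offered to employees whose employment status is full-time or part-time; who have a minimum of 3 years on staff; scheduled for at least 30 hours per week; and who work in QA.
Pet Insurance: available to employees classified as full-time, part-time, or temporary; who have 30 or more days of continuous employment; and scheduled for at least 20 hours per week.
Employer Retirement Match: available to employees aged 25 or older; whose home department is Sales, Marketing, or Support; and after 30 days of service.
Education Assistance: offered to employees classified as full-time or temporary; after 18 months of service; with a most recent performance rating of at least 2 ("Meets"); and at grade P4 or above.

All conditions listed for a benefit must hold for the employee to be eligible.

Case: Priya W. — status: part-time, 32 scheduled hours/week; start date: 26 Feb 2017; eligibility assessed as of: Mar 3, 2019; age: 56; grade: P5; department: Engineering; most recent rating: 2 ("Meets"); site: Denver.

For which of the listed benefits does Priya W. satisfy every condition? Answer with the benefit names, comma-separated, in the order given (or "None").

Pet Insurance

Service from 26 Feb 2017 to Mar 3, 2019: 735 days.
Stock Option Plan — status part-time ✗ (requires full-time) → not eligible.
Spot Bonus Program — service 735 days ≥ 30 days ✓; rating 2 < 3 ✗ → not eligible.
Health Insurance — status part-time ✗ (requires full-time, seasonal, or temporary) → not eligible.
Paid Family Leave — status part-time ✓; service 735 days ≥ 1 year (≈365 days) ✓; grade P5 ≥ P4 ✓; rating 2 < 3 ✗ → not eligible.
Remote Work Stipend — status part-time ✓; service 735 days < 3 years (≈1095 days) ✗ → not eligible.
Pet Insurance — status part-time ✓; service 735 days ≥ 30 days ✓; 32 hrs/wk ≥ 20 ✓ → eligible.
Employer Retirement Match — age 56 ≥ 25 ✓; dept Engineering ✗ → not eligible.
Education Assistance — status part-time ✗ (requires full-time or temporary) → not eligible.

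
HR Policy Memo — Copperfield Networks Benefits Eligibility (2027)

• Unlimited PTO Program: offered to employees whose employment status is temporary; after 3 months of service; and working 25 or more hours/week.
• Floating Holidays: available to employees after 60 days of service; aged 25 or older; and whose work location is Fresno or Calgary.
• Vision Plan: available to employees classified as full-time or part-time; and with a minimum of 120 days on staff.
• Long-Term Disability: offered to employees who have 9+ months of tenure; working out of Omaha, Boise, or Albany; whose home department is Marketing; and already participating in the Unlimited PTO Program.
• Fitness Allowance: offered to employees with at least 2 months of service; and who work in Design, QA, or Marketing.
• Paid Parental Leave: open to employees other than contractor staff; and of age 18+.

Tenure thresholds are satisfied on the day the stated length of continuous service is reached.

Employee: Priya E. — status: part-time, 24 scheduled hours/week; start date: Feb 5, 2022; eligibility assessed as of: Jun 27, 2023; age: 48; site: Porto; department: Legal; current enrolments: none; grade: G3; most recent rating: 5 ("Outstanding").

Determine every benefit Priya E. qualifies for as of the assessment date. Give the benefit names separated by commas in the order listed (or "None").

Vision Plan, Paid Parental Leave

Service from Feb 5, 2022 to Jun 27, 2023: 507 days.
Unlimited PTO Program — status part-time ✗ (requires temporary) → not eligible.
Floating Holidays — service 507 days ≥ 60 days ✓; age 48 ≥ 25 ✓; site Porto ✗ (not Fresno or Calgary) → not eligible.
Vision Plan — status part-time ✓; service 507 days ≥ 120 days ✓ → eligible.
Long-Term Disability — service 507 days ≥ 9 months (≈270 days) ✓; site Porto ✗ (not Omaha, Boise, or Albany) → not eligible.
Fitness Allowance — service 507 days ≥ 2 months (≈60 days) ✓; dept Legal ✗ → not eligible.
Paid Parental Leave — status part-time ✓ (not excluded); age 48 ≥ 18 ✓ → eligible.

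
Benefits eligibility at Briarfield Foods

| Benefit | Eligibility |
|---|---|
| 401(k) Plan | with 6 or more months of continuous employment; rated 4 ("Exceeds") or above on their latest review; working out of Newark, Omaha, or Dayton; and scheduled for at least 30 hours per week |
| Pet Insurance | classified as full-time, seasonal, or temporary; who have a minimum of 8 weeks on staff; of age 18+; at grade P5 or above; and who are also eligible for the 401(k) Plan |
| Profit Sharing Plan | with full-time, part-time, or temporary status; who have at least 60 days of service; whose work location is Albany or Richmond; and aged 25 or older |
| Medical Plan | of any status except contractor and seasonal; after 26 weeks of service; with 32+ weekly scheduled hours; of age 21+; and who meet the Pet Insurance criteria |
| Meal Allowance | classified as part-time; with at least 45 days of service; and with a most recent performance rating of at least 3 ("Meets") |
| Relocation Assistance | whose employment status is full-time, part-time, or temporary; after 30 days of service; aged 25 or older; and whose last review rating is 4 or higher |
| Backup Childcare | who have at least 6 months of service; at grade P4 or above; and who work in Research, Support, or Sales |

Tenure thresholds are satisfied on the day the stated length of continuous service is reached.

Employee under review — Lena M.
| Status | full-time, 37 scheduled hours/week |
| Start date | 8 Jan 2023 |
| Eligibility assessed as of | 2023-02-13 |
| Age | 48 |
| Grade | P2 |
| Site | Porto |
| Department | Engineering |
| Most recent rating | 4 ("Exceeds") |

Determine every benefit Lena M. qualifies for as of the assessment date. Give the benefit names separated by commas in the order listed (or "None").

Service from 8 Jan 2023 to 2023-02-13: 36 days.
401(k) Plan — service 36 days < 6 months (≈180 days) ✗ → not eligible.
Pet Insurance — status full-time ✓; service 36 days < 8 weeks (≈56 days) ✗ → not eligible.
Profit Sharing Plan — status full-time ✓; service 36 days < 60 days ✗ → not eligible.
Medical Plan — status full-time ✓ (not excluded); service 36 days < 26 weeks (≈182 days) ✗ → not eligible.
Meal Allowance — status full-time ✗ (requires part-time) → not eligible.
Relocation Assistance — status full-time ✓; service 36 days ≥ 30 days ✓; age 48 ≥ 25 ✓; rating 4 ≥ 4 ✓ → eligible.
Backup Childcare — service 36 days < 6 months (≈180 days) ✗ → not eligible.

Relocation Assistance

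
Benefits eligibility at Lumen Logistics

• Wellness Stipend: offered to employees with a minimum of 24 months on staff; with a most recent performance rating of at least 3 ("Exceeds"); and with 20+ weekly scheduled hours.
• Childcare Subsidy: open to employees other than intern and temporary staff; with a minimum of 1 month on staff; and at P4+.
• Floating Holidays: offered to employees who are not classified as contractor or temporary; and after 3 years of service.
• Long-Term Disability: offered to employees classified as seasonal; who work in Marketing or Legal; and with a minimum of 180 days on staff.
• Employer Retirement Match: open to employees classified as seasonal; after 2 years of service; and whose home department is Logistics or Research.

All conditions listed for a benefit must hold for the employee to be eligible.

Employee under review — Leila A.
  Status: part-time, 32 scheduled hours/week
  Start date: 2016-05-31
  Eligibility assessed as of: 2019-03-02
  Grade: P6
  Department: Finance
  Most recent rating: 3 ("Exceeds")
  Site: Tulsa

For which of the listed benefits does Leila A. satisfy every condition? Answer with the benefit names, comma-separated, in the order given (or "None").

Service from 2016-05-31 to 2019-03-02: 1005 days.
Wellness Stipend — service 1005 days ≥ 24 months (≈720 days) ✓; rating 3 ≥ 3 ✓; 32 hrs/wk ≥ 20 ✓ → eligible.
Childcare Subsidy — status part-time ✓ (not excluded); service 1005 days ≥ 1 month (≈30 days) ✓; grade P6 ≥ P4 ✓ → eligible.
Floating Holidays — status part-time ✓ (not excluded); service 1005 days < 3 years (≈1095 days) ✗ → not eligible.
Long-Term Disability — status part-time ✗ (requires seasonal) → not eligible.
Employer Retirement Match — status part-time ✗ (requires seasonal) → not eligible.

Wellness Stipend, Childcare Subsidy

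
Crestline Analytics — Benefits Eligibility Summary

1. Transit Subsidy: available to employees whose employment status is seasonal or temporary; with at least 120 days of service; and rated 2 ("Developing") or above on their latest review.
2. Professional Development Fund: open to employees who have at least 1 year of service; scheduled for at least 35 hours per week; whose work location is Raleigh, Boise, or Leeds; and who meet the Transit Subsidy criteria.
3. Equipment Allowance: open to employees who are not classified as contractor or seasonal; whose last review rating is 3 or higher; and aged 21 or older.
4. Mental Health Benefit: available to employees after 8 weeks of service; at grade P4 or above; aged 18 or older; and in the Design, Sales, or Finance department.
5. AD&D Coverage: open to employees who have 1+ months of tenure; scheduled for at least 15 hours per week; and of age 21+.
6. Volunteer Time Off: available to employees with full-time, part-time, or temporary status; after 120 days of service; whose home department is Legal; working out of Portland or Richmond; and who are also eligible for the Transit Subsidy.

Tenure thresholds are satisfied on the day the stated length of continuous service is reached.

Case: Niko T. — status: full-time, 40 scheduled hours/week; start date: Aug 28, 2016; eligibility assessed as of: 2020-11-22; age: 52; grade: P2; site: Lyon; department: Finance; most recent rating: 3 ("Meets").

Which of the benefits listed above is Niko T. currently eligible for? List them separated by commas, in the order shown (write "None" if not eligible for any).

Service from Aug 28, 2016 to 2020-11-22: 1547 days.
Transit Subsidy — status full-time ✗ (requires seasonal or temporary) → not eligible.
Professional Development Fund — service 1547 days ≥ 1 year (≈365 days) ✓; 40 hrs/wk ≥ 35 ✓; site Lyon ✗ (not Raleigh, Boise, or Leeds) → not eligible.
Equipment Allowance — status full-time ✓ (not excluded); rating 3 ≥ 3 ✓; age 52 ≥ 21 ✓ → eligible.
Mental Health Benefit — service 1547 days ≥ 8 weeks (≈56 days) ✓; grade P2 < P4 ✗ → not eligible.
AD&D Coverage — service 1547 days ≥ 1 month (≈30 days) ✓; 40 hrs/wk ≥ 15 ✓; age 52 ≥ 21 ✓ → eligible.
Volunteer Time Off — status full-time ✓; service 1547 days ≥ 120 days ✓; dept Finance ✗ → not eligible.

Equipment Allowance, AD&D Coverage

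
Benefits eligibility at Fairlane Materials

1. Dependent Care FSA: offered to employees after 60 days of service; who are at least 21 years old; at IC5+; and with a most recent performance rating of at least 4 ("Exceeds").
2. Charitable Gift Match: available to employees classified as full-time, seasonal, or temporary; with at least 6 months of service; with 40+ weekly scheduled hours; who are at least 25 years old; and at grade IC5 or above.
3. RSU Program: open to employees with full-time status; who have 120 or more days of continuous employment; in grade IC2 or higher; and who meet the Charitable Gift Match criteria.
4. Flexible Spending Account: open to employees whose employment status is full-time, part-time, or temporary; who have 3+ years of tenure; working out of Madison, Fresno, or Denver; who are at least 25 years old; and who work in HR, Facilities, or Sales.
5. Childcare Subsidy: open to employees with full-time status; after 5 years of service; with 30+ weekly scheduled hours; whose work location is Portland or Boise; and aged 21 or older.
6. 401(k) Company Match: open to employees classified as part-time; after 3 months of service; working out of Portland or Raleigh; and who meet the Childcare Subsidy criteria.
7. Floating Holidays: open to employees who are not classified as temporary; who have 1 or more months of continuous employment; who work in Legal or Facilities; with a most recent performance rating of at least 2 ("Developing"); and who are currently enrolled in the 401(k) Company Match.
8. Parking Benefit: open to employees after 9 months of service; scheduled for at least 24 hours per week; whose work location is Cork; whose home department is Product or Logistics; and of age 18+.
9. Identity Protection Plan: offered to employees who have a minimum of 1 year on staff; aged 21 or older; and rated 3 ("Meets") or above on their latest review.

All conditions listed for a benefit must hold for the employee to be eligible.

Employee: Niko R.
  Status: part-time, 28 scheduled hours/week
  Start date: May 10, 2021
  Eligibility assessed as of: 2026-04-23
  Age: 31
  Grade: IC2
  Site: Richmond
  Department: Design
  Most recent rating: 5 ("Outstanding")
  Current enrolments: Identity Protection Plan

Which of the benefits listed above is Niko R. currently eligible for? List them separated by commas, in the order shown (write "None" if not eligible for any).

Identity Protection Plan

Service from May 10, 2021 to 2026-04-23: 1809 days.
Dependent Care FSA — service 1809 days ≥ 60 days ✓; age 31 ≥ 21 ✓; grade IC2 < IC5 ✗ → not eligible.
Charitable Gift Match — status part-time ✗ (requires full-time, seasonal, or temporary) → not eligible.
RSU Program — status part-time ✗ (requires full-time) → not eligible.
Flexible Spending Account — status part-time ✓; service 1809 days ≥ 3 years (≈1095 days) ✓; site Richmond ✗ (not Madison, Fresno, or Denver) → not eligible.
Childcare Subsidy — status part-time ✗ (requires full-time) → not eligible.
401(k) Company Match — status part-time ✓; service 1809 days ≥ 3 months (≈90 days) ✓; site Richmond ✗ (not Portland or Raleigh) → not eligible.
Floating Holidays — status part-time ✓ (not excluded); service 1809 days ≥ 1 month (≈30 days) ✓; dept Design ✗ → not eligible.
Parking Benefit — service 1809 days ≥ 9 months (≈270 days) ✓; 28 hrs/wk ≥ 24 ✓; site Richmond ✗ (not Cork) → not eligible.
Identity Protection Plan — service 1809 days ≥ 1 year (≈365 days) ✓; age 31 ≥ 21 ✓; rating 5 ≥ 3 ✓ → eligible.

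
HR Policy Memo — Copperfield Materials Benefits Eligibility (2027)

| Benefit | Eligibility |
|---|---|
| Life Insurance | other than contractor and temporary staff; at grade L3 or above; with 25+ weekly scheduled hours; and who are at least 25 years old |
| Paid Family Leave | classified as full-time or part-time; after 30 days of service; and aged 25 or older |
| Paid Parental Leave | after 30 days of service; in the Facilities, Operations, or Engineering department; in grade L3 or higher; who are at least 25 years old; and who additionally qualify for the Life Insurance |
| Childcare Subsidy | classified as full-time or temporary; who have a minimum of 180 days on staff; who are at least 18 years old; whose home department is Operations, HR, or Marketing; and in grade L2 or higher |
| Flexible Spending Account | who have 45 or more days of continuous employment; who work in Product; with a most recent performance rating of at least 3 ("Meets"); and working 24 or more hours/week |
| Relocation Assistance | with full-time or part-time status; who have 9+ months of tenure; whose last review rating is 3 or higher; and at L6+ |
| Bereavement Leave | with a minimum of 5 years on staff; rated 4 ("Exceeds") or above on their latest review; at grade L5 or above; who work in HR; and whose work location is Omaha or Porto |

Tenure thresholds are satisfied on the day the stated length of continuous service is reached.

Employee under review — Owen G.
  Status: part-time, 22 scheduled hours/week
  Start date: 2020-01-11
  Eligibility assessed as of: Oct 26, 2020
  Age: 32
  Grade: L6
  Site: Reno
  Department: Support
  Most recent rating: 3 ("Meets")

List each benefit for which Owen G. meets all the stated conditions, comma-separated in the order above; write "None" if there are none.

Service from 2020-01-11 to Oct 26, 2020: 289 days.
Life Insurance — status part-time ✓ (not excluded); grade L6 ≥ L3 ✓; 22 hrs/wk < 25 ✗ → not eligible.
Paid Family Leave — status part-time ✓; service 289 days ≥ 30 days ✓; age 32 ≥ 25 ✓ → eligible.
Paid Parental Leave — service 289 days ≥ 30 days ✓; dept Support ✗ → not eligible.
Childcare Subsidy — status part-time ✗ (requires full-time or temporary) → not eligible.
Flexible Spending Account — service 289 days ≥ 45 days ✓; dept Support ✗ → not eligible.
Relocation Assistance — status part-time ✓; service 289 days ≥ 9 months (≈270 days) ✓; rating 3 ≥ 3 ✓; grade L6 ≥ L6 ✓ → eligible.
Bereavement Leave — service 289 days < 5 years (≈1825 days) ✗ → not eligible.

Paid Family Leave, Relocation Assistance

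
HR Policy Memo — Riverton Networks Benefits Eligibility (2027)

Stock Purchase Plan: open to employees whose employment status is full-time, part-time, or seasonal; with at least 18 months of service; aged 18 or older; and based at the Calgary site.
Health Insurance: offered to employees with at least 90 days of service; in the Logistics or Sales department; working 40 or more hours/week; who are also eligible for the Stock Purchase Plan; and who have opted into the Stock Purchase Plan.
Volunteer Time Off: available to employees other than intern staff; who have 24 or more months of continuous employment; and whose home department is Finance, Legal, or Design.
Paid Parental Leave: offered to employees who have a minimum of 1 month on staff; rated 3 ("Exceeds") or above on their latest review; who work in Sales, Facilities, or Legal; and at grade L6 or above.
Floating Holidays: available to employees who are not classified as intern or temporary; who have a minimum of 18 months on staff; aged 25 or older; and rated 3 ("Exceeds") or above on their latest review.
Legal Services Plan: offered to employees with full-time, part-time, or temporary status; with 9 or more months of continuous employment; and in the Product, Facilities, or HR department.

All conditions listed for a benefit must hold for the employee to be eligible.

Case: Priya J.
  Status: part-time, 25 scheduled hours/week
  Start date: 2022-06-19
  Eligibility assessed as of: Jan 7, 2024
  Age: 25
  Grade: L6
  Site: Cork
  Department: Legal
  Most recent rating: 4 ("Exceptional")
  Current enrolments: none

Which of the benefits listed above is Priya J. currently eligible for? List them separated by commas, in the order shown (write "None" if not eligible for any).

Paid Parental Leave, Floating Holidays

Service from 2022-06-19 to Jan 7, 2024: 567 days.
Stock Purchase Plan — status part-time ✓; service 567 days ≥ 18 months (≈540 days) ✓; age 25 ≥ 18 ✓; site Cork ✗ (not Calgary) → not eligible.
Health Insurance — service 567 days ≥ 90 days ✓; dept Legal ✗ → not eligible.
Volunteer Time Off — status part-time ✓ (not excluded); service 567 days < 24 months (≈720 days) ✗ → not eligible.
Paid Parental Leave — service 567 days ≥ 1 month (≈30 days) ✓; rating 4 ≥ 3 ✓; dept Legal ✓; grade L6 ≥ L6 ✓ → eligible.
Floating Holidays — status part-time ✓ (not excluded); service 567 days ≥ 18 months (≈540 days) ✓; age 25 ≥ 25 ✓; rating 4 ≥ 3 ✓ → eligible.
Legal Services Plan — status part-time ✓; service 567 days ≥ 9 months (≈270 days) ✓; dept Legal ✗ → not eligible.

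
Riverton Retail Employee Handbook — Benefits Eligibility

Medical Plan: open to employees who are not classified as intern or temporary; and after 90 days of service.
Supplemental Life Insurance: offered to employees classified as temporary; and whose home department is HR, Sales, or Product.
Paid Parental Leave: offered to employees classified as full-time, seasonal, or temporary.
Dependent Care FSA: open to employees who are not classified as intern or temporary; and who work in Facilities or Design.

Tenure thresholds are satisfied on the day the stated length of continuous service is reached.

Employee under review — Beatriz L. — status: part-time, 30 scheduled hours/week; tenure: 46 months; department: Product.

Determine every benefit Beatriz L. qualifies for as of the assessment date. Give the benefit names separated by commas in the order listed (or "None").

Medical Plan — status part-time ✓ (not excluded); service 46 months ≥ 90 days ✓ → eligible.
Supplemental Life Insurance — status part-time ✗ (requires temporary) → not eligible.
Paid Parental Leave — status part-time ✗ (requires full-time, seasonal, or temporary) → not eligible.
Dependent Care FSA — status part-time ✓ (not excluded); dept Product ✗ → not eligible.

Medical Plan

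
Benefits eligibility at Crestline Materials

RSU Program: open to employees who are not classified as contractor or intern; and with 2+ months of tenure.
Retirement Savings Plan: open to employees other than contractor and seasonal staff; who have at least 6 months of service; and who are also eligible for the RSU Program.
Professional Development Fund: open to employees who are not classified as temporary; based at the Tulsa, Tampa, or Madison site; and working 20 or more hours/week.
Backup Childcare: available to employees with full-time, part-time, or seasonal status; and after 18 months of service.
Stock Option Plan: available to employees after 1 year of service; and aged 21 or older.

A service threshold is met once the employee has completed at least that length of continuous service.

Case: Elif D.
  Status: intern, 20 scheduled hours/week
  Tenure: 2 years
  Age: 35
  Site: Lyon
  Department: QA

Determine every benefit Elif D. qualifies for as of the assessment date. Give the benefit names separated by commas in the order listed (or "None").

RSU Program — status intern ✗ (excluded) → not eligible.
Retirement Savings Plan — status intern ✓ (not excluded); service 2 years ≥ 6 months (≈180 days) ✓; not eligible for RSU Program ✗ → not eligible.
Professional Development Fund — status intern ✓ (not excluded); site Lyon ✗ (not Tulsa, Tampa, or Madison) → not eligible.
Backup Childcare — status intern ✗ (requires full-time, part-time, or seasonal) → not eligible.
Stock Option Plan — service 2 years ≥ 1 year ✓; age 35 ≥ 21 ✓ → eligible.

Stock Option Plan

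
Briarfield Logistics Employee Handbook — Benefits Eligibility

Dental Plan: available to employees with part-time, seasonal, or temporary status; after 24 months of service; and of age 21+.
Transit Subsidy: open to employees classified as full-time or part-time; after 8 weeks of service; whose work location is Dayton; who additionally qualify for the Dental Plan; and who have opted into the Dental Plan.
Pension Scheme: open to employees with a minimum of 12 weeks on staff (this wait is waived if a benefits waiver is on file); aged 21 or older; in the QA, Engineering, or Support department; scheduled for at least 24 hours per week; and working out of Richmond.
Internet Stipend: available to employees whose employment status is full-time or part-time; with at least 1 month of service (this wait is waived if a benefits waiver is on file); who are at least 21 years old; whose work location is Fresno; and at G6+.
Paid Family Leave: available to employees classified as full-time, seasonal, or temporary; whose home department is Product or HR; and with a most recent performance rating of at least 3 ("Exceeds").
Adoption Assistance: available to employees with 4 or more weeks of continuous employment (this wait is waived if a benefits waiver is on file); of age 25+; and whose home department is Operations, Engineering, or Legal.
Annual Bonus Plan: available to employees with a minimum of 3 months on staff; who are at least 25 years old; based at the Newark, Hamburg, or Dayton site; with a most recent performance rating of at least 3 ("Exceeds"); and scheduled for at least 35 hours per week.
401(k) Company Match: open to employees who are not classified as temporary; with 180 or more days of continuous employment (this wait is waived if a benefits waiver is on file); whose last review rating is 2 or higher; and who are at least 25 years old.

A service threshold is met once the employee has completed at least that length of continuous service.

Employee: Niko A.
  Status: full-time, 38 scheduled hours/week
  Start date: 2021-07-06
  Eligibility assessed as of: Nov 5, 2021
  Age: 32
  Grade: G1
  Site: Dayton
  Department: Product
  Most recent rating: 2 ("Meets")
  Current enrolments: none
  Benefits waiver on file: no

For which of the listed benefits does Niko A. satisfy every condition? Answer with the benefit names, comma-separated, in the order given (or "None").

None

Service from 2021-07-06 to Nov 5, 2021: 122 days.
Dental Plan — status full-time ✗ (requires part-time, seasonal, or temporary) → not eligible.
Transit Subsidy — status full-time ✓; service 122 days ≥ 8 weeks (≈56 days) ✓; site Dayton ✓; not eligible for Dental Plan ✗ → not eligible.
Pension Scheme — no waiver, service 122 days ≥ 12 weeks (≈84 days) ✓; age 32 ≥ 21 ✓; dept Product ✗ → not eligible.
Internet Stipend — status full-time ✓; no waiver, service 122 days ≥ 1 month (≈30 days) ✓; age 32 ≥ 21 ✓; site Dayton ✗ (not Fresno) → not eligible.
Paid Family Leave — status full-time ✓; dept Product ✓; rating 2 < 3 ✗ → not eligible.
Adoption Assistance — no waiver, service 122 days ≥ 4 weeks (≈28 days) ✓; age 32 ≥ 25 ✓; dept Product ✗ → not eligible.
Annual Bonus Plan — service 122 days ≥ 3 months (≈90 days) ✓; age 32 ≥ 25 ✓; site Dayton ✓; rating 2 < 3 ✗ → not eligible.
401(k) Company Match — status full-time ✓ (not excluded); no waiver, service 122 days < 180 days ✗ → not eligible.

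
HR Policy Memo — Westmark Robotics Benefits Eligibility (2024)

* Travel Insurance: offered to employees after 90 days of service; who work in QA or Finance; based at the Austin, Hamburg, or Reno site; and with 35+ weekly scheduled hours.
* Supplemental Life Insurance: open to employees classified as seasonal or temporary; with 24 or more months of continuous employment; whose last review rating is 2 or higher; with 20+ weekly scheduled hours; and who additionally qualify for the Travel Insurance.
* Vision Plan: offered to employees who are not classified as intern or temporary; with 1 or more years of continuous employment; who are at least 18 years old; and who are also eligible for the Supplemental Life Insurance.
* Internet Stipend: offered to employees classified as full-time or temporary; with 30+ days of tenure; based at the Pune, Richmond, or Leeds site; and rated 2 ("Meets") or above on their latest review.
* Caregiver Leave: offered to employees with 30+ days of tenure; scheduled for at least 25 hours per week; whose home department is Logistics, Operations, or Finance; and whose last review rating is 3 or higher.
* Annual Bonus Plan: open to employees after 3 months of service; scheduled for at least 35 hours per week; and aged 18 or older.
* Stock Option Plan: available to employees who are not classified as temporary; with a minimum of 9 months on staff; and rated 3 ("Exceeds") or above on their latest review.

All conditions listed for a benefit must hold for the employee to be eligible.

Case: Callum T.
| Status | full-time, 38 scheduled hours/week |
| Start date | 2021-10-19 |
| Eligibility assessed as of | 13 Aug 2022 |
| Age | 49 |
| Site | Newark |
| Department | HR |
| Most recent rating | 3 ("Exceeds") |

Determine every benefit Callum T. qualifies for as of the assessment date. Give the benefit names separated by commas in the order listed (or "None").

Service from 2021-10-19 to 13 Aug 2022: 298 days.
Travel Insurance — service 298 days ≥ 90 days ✓; dept HR ✗ → not eligible.
Supplemental Life Insurance — status full-time ✗ (requires seasonal or temporary) → not eligible.
Vision Plan — status full-time ✓ (not excluded); service 298 days < 1 year (≈365 days) ✗ → not eligible.
Internet Stipend — status full-time ✓; service 298 days ≥ 30 days ✓; site Newark ✗ (not Pune, Richmond, or Leeds) → not eligible.
Caregiver Leave — service 298 days ≥ 30 days ✓; 38 hrs/wk ≥ 25 ✓; dept HR ✗ → not eligible.
Annual Bonus Plan — service 298 days ≥ 3 months (≈90 days) ✓; 38 hrs/wk ≥ 35 ✓; age 49 ≥ 18 ✓ → eligible.
Stock Option Plan — status full-time ✓ (not excluded); service 298 days ≥ 9 months (≈270 days) ✓; rating 3 ≥ 3 ✓ → eligible.

Annual Bonus Plan, Stock Option Plan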